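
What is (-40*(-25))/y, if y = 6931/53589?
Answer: 53589000/6931 ≈ 7731.8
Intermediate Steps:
y = 6931/53589 (y = 6931*(1/53589) = 6931/53589 ≈ 0.12934)
(-40*(-25))/y = (-40*(-25))/(6931/53589) = 1000*(53589/6931) = 53589000/6931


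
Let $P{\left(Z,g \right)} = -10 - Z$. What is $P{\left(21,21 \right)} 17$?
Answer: $-527$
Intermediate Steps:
$P{\left(21,21 \right)} 17 = \left(-10 - 21\right) 17 = \left(-31\right) 17 = -527$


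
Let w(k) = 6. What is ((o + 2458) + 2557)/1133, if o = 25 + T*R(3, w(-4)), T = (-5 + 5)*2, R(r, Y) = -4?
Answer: 5040/1133 ≈ 4.4484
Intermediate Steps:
T = 0 (T = 0*2 = 0)
o = 25 (o = 25 + 0*(-4) = 25 + 0 = 25)
((o + 2458) + 2557)/1133 = ((25 + 2458) + 2557)/1133 = (2483 + 2557)*(1/1133) = 5040*(1/1133) = 5040/1133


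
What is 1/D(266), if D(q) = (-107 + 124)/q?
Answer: 266/17 ≈ 15.647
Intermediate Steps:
D(q) = 17/q
1/D(266) = 1/(17/266) = 266/17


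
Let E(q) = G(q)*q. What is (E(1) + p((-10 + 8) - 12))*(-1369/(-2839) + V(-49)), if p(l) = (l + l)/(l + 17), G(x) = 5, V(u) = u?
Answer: 596882/2839 ≈ 210.24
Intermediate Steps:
E(q) = 5*q
p(l) = 2*l/(17 + l) (p(l) = (2*l)/(17 + l) = 2*l/(17 + l))
(E(1) + p((-10 + 8) - 12))*(-1369/(-2839) + V(-49)) = (5*1 + 2*((-10 + 8) - 12)/(17 + ((-10 + 8) - 12)))*(-1369/(-2839) - 49) = (5 + 2*(-2 - 12)/(17 + (-2 - 12)))*(-1369*(-1/2839) - 49) = (5 + 2*(-14)/(17 - 14))*(1369/2839 - 49) = (5 + 2*(-14)/3)*(-137742/2839) = (5 + 2*(-14)*(⅓))*(-137742/2839) = (5 - 28/3)*(-137742/2839) = -13/3*(-137742/2839) = 596882/2839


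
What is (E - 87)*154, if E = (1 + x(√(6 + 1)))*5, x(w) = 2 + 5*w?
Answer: -11088 + 3850*√7 ≈ -901.86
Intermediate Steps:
E = 15 + 25*√7 (E = (1 + (2 + 5*√(6 + 1)))*5 = (1 + (2 + 5*√7))*5 = (3 + 5*√7)*5 = 15 + 25*√7 ≈ 81.144)
(E - 87)*154 = ((15 + 25*√7) - 87)*154 = (-72 + 25*√7)*154 = -11088 + 3850*√7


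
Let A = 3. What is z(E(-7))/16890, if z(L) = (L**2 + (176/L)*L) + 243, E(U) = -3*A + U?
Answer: 45/1126 ≈ 0.039964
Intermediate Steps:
E(U) = -9 + U (E(U) = -3*3 + U = -9 + U)
z(L) = 419 + L**2 (z(L) = (L**2 + 176) + 243 = (176 + L**2) + 243 = 419 + L**2)
z(E(-7))/16890 = (419 + (-9 - 7)**2)/16890 = (419 + (-16)**2)*(1/16890) = (419 + 256)*(1/16890) = 675*(1/16890) = 45/1126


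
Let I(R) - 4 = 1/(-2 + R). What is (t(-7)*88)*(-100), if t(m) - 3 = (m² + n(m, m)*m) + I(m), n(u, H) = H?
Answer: -8307200/9 ≈ -9.2302e+5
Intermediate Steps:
I(R) = 4 + 1/(-2 + R)
t(m) = 3 + 2*m² + (-7 + 4*m)/(-2 + m) (t(m) = 3 + ((m² + m*m) + (-7 + 4*m)/(-2 + m)) = 3 + ((m² + m²) + (-7 + 4*m)/(-2 + m)) = 3 + (2*m² + (-7 + 4*m)/(-2 + m)) = 3 + 2*m² + (-7 + 4*m)/(-2 + m))
(t(-7)*88)*(-100) = (((-7 + 4*(-7) + (-2 - 7)*(3 + 2*(-7)²))/(-2 - 7))*88)*(-100) = (((-7 - 28 - 9*(3 + 2*49))/(-9))*88)*(-100) = (-(-7 - 28 - 9*(3 + 98))/9*88)*(-100) = (-(-7 - 28 - 9*101)/9*88)*(-100) = (-(-7 - 28 - 909)/9*88)*(-100) = (-⅑*(-944)*88)*(-100) = ((944/9)*88)*(-100) = (83072/9)*(-100) = -8307200/9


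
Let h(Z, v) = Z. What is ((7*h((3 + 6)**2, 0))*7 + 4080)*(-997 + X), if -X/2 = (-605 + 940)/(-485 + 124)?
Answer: -2891579103/361 ≈ -8.0099e+6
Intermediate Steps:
X = 670/361 (X = -2*(-605 + 940)/(-485 + 124) = -670/(-361) = -670*(-1)/361 = -2*(-335/361) = 670/361 ≈ 1.8560)
((7*h((3 + 6)**2, 0))*7 + 4080)*(-997 + X) = ((7*(3 + 6)**2)*7 + 4080)*(-997 + 670/361) = ((7*9**2)*7 + 4080)*(-359247/361) = ((7*81)*7 + 4080)*(-359247/361) = (567*7 + 4080)*(-359247/361) = (3969 + 4080)*(-359247/361) = 8049*(-359247/361) = -2891579103/361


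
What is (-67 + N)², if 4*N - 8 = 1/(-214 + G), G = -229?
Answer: 13266662761/3139984 ≈ 4225.1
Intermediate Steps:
N = 3543/1772 (N = 2 + 1/(4*(-214 - 229)) = 2 + (¼)/(-443) = 2 + (¼)*(-1/443) = 2 - 1/1772 = 3543/1772 ≈ 1.9994)
(-67 + N)² = (-67 + 3543/1772)² = (-115181/1772)² = 13266662761/3139984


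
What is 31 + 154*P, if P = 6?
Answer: 955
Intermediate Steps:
31 + 154*P = 31 + 154*6 = 31 + 924 = 955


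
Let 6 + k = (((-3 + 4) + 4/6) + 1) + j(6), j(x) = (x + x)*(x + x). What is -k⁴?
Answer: -31713911056/81 ≈ -3.9153e+8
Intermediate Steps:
j(x) = 4*x² (j(x) = (2*x)*(2*x) = 4*x²)
k = 422/3 (k = -6 + ((((-3 + 4) + 4/6) + 1) + 4*6²) = -6 + (((1 + 4*(⅙)) + 1) + 4*36) = -6 + (((1 + ⅔) + 1) + 144) = -6 + ((5/3 + 1) + 144) = -6 + (8/3 + 144) = -6 + 440/3 = 422/3 ≈ 140.67)
-k⁴ = -(422/3)⁴ = -1*31713911056/81 = -31713911056/81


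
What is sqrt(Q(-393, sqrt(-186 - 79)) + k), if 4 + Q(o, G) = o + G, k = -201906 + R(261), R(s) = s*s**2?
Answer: sqrt(17577278 + I*sqrt(265)) ≈ 4192.5 + 0.e-3*I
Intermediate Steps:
R(s) = s**3
k = 17577675 (k = -201906 + 261**3 = -201906 + 17779581 = 17577675)
Q(o, G) = -4 + G + o (Q(o, G) = -4 + (o + G) = -4 + (G + o) = -4 + G + o)
sqrt(Q(-393, sqrt(-186 - 79)) + k) = sqrt((-4 + sqrt(-186 - 79) - 393) + 17577675) = sqrt((-4 + sqrt(-265) - 393) + 17577675) = sqrt((-4 + I*sqrt(265) - 393) + 17577675) = sqrt((-397 + I*sqrt(265)) + 17577675) = sqrt(17577278 + I*sqrt(265))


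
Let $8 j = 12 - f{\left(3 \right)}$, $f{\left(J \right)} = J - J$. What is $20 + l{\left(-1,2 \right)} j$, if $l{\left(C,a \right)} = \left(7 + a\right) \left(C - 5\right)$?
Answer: $-61$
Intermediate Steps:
$f{\left(J \right)} = 0$
$l{\left(C,a \right)} = \left(-5 + C\right) \left(7 + a\right)$ ($l{\left(C,a \right)} = \left(7 + a\right) \left(-5 + C\right) = \left(-5 + C\right) \left(7 + a\right)$)
$j = \frac{3}{2}$ ($j = \frac{12 - 0}{8} = \frac{12 + 0}{8} = \frac{1}{8} \cdot 12 = \frac{3}{2} \approx 1.5$)
$20 + l{\left(-1,2 \right)} j = 20 + \left(-35 - 10 + 7 \left(-1\right) - 2\right) \frac{3}{2} = 20 + \left(-35 - 10 - 7 - 2\right) \frac{3}{2} = 20 - 81 = -61$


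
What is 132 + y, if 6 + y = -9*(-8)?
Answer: 198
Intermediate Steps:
y = 66 (y = -6 - 9*(-8) = -6 + 72 = 66)
132 + y = 132 + 66 = 198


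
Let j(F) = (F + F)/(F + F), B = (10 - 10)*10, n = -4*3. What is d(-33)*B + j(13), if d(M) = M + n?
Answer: 1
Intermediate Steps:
n = -12
d(M) = -12 + M (d(M) = M - 12 = -12 + M)
B = 0 (B = 0*10 = 0)
j(F) = 1 (j(F) = (2*F)/((2*F)) = (2*F)*(1/(2*F)) = 1)
d(-33)*B + j(13) = (-12 - 33)*0 + 1 = -45*0 + 1 = 0 + 1 = 1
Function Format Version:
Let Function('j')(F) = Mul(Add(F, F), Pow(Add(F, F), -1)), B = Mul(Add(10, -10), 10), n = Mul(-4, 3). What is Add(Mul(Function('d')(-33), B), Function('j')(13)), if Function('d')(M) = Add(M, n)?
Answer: 1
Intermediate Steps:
n = -12
Function('d')(M) = Add(-12, M) (Function('d')(M) = Add(M, -12) = Add(-12, M))
B = 0 (B = Mul(0, 10) = 0)
Function('j')(F) = 1 (Function('j')(F) = Mul(Mul(2, F), Pow(Mul(2, F), -1)) = Mul(Mul(2, F), Mul(Rational(1, 2), Pow(F, -1))) = 1)
Add(Mul(Function('d')(-33), B), Function('j')(13)) = Add(Mul(Add(-12, -33), 0), 1) = Add(Mul(-45, 0), 1) = Add(0, 1) = 1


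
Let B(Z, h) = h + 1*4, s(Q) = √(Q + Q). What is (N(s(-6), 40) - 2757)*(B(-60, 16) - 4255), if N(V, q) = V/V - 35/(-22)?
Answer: 23329845/2 ≈ 1.1665e+7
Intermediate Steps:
s(Q) = √2*√Q (s(Q) = √(2*Q) = √2*√Q)
B(Z, h) = 4 + h (B(Z, h) = h + 4 = 4 + h)
N(V, q) = 57/22 (N(V, q) = 1 - 35*(-1/22) = 1 + 35/22 = 57/22)
(N(s(-6), 40) - 2757)*(B(-60, 16) - 4255) = (57/22 - 2757)*((4 + 16) - 4255) = -60597*(20 - 4255)/22 = -60597/22*(-4235) = 23329845/2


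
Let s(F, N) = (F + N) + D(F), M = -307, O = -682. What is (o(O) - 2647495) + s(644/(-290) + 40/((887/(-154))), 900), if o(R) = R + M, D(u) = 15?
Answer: -340518265749/128615 ≈ -2.6476e+6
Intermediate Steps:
s(F, N) = 15 + F + N (s(F, N) = (F + N) + 15 = 15 + F + N)
o(R) = -307 + R (o(R) = R - 307 = -307 + R)
(o(O) - 2647495) + s(644/(-290) + 40/((887/(-154))), 900) = ((-307 - 682) - 2647495) + (15 + (644/(-290) + 40/((887/(-154)))) + 900) = (-989 - 2647495) + (15 + (644*(-1/290) + 40/((887*(-1/154)))) + 900) = -2648484 + (15 + (-322/145 + 40/(-887/154)) + 900) = -2648484 + (15 + (-322/145 + 40*(-154/887)) + 900) = -2648484 + (15 + (-322/145 - 6160/887) + 900) = -2648484 + (15 - 1178814/128615 + 900) = -2648484 + 116503911/128615 = -340518265749/128615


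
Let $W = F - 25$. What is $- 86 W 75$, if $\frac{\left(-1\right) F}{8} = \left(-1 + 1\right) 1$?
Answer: $161250$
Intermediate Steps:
$F = 0$ ($F = - 8 \left(-1 + 1\right) 1 = - 8 \cdot 0 \cdot 1 = \left(-8\right) 0 = 0$)
$W = -25$ ($W = 0 - 25 = -25$)
$- 86 W 75 = \left(-86\right) \left(-25\right) 75 = 2150 \cdot 75 = 161250$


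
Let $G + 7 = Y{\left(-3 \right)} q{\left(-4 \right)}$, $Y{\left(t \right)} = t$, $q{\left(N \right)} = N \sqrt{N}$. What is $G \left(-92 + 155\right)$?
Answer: $-441 + 1512 i \approx -441.0 + 1512.0 i$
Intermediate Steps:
$q{\left(N \right)} = N^{\frac{3}{2}}$
$G = -7 + 24 i$ ($G = -7 - 3 \left(-4\right)^{\frac{3}{2}} = -7 - 3 \left(- 8 i\right) = -7 + 24 i \approx -7.0 + 24.0 i$)
$G \left(-92 + 155\right) = \left(-7 + 24 i\right) \left(-92 + 155\right) = \left(-7 + 24 i\right) 63 = -441 + 1512 i$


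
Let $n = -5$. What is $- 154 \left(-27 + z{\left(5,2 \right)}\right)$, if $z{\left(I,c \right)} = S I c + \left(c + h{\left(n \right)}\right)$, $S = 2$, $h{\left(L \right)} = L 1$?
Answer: $1540$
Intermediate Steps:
$h{\left(L \right)} = L$
$z{\left(I,c \right)} = -5 + c + 2 I c$ ($z{\left(I,c \right)} = 2 I c + \left(c - 5\right) = 2 I c + \left(-5 + c\right) = -5 + c + 2 I c$)
$- 154 \left(-27 + z{\left(5,2 \right)}\right) = - 154 \left(-27 + \left(-5 + 2 + 2 \cdot 5 \cdot 2\right)\right) = - 154 \left(-27 + \left(-5 + 2 + 20\right)\right) = - 154 \left(-27 + 17\right) = \left(-154\right) \left(-10\right) = 1540$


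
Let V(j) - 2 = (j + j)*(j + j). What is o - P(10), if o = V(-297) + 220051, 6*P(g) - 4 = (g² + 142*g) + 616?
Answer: 1717597/3 ≈ 5.7253e+5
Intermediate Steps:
P(g) = 310/3 + g²/6 + 71*g/3 (P(g) = ⅔ + ((g² + 142*g) + 616)/6 = ⅔ + (616 + g² + 142*g)/6 = ⅔ + (308/3 + g²/6 + 71*g/3) = 310/3 + g²/6 + 71*g/3)
V(j) = 2 + 4*j² (V(j) = 2 + (j + j)*(j + j) = 2 + (2*j)*(2*j) = 2 + 4*j²)
o = 572889 (o = (2 + 4*(-297)²) + 220051 = (2 + 4*88209) + 220051 = (2 + 352836) + 220051 = 352838 + 220051 = 572889)
o - P(10) = 572889 - (310/3 + (⅙)*10² + (71/3)*10) = 572889 - (310/3 + (⅙)*100 + 710/3) = 572889 - (310/3 + 50/3 + 710/3) = 572889 - 1*1070/3 = 572889 - 1070/3 = 1717597/3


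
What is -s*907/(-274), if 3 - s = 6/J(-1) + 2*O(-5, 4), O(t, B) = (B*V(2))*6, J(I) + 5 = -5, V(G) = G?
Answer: -209517/685 ≈ -305.86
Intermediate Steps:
J(I) = -10 (J(I) = -5 - 5 = -10)
O(t, B) = 12*B (O(t, B) = (B*2)*6 = (2*B)*6 = 12*B)
s = -462/5 (s = 3 - (6/(-10) + 2*(12*4)) = 3 - (6*(-⅒) + 2*48) = 3 - (-⅗ + 96) = 3 - 1*477/5 = 3 - 477/5 = -462/5 ≈ -92.400)
-s*907/(-274) = -(-462)*907/(-274)/5 = -(-462)*907*(-1/274)/5 = -(-462)*(-907)/(5*274) = -1*209517/685 = -209517/685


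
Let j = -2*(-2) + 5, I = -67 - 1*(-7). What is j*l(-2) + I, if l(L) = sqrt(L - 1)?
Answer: -60 + 9*I*sqrt(3) ≈ -60.0 + 15.588*I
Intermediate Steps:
I = -60 (I = -67 + 7 = -60)
l(L) = sqrt(-1 + L)
j = 9 (j = 4 + 5 = 9)
j*l(-2) + I = 9*sqrt(-1 - 2) - 60 = 9*sqrt(-3) - 60 = 9*(I*sqrt(3)) - 60 = 9*I*sqrt(3) - 60 = -60 + 9*I*sqrt(3)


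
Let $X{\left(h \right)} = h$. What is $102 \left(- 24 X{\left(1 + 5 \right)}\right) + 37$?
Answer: $-14651$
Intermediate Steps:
$102 \left(- 24 X{\left(1 + 5 \right)}\right) + 37 = 102 \left(- 24 \left(1 + 5\right)\right) + 37 = 102 \left(\left(-24\right) 6\right) + 37 = 102 \left(-144\right) + 37 = -14688 + 37 = -14651$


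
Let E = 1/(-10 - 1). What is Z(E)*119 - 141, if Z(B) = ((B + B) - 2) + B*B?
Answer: -48358/121 ≈ -399.65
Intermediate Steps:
E = -1/11 (E = 1/(-11) = -1/11 ≈ -0.090909)
Z(B) = -2 + B**2 + 2*B (Z(B) = (2*B - 2) + B**2 = (-2 + 2*B) + B**2 = -2 + B**2 + 2*B)
Z(E)*119 - 141 = (-2 + (-1/11)**2 + 2*(-1/11))*119 - 141 = (-2 + 1/121 - 2/11)*119 - 141 = -263/121*119 - 141 = -31297/121 - 141 = -48358/121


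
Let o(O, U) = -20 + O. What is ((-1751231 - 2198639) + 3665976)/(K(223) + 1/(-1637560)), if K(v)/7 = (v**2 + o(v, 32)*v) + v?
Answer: -464893458640/1091510705319 ≈ -0.42592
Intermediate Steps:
K(v) = 7*v + 7*v**2 + 7*v*(-20 + v) (K(v) = 7*((v**2 + (-20 + v)*v) + v) = 7*((v**2 + v*(-20 + v)) + v) = 7*(v + v**2 + v*(-20 + v)) = 7*v + 7*v**2 + 7*v*(-20 + v))
((-1751231 - 2198639) + 3665976)/(K(223) + 1/(-1637560)) = ((-1751231 - 2198639) + 3665976)/(7*223*(-19 + 2*223) + 1/(-1637560)) = (-3949870 + 3665976)/(7*223*(-19 + 446) - 1/1637560) = -283894/(7*223*427 - 1/1637560) = -283894/(666547 - 1/1637560) = -283894/1091510705319/1637560 = -283894*1637560/1091510705319 = -464893458640/1091510705319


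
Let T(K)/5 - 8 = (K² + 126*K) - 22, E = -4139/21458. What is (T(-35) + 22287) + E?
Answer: 135009597/21458 ≈ 6291.8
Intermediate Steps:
E = -4139/21458 (E = -4139*1/21458 = -4139/21458 ≈ -0.19289)
T(K) = -70 + 5*K² + 630*K (T(K) = 40 + 5*((K² + 126*K) - 22) = 40 + 5*(-22 + K² + 126*K) = 40 + (-110 + 5*K² + 630*K) = -70 + 5*K² + 630*K)
(T(-35) + 22287) + E = ((-70 + 5*(-35)² + 630*(-35)) + 22287) - 4139/21458 = ((-70 + 5*1225 - 22050) + 22287) - 4139/21458 = ((-70 + 6125 - 22050) + 22287) - 4139/21458 = (-15995 + 22287) - 4139/21458 = 6292 - 4139/21458 = 135009597/21458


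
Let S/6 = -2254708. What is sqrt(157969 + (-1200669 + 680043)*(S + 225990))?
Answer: sqrt(6925501531477) ≈ 2.6316e+6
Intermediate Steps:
S = -13528248 (S = 6*(-2254708) = -13528248)
sqrt(157969 + (-1200669 + 680043)*(S + 225990)) = sqrt(157969 + (-1200669 + 680043)*(-13528248 + 225990)) = sqrt(157969 - 520626*(-13302258)) = sqrt(157969 + 6925501373508) = sqrt(6925501531477)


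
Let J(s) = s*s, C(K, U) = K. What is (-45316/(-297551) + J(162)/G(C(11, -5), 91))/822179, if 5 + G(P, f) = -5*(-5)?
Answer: 1952458691/1223200918145 ≈ 0.0015962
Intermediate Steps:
G(P, f) = 20 (G(P, f) = -5 - 5*(-5) = -5 + 25 = 20)
J(s) = s²
(-45316/(-297551) + J(162)/G(C(11, -5), 91))/822179 = (-45316/(-297551) + 162²/20)/822179 = (-45316*(-1/297551) + 26244*(1/20))*(1/822179) = (45316/297551 + 6561/5)*(1/822179) = (1952458691/1487755)*(1/822179) = 1952458691/1223200918145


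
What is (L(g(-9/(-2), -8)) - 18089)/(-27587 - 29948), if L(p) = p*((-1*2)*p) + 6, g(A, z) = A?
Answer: 36247/115070 ≈ 0.31500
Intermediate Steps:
L(p) = 6 - 2*p**2 (L(p) = p*(-2*p) + 6 = -2*p**2 + 6 = 6 - 2*p**2)
(L(g(-9/(-2), -8)) - 18089)/(-27587 - 29948) = ((6 - 2*(-9/(-2))**2) - 18089)/(-27587 - 29948) = ((6 - 2*(-9*(-1/2))**2) - 18089)/(-57535) = ((6 - 2*(9/2)**2) - 18089)*(-1/57535) = ((6 - 2*81/4) - 18089)*(-1/57535) = ((6 - 81/2) - 18089)*(-1/57535) = (-69/2 - 18089)*(-1/57535) = -36247/2*(-1/57535) = 36247/115070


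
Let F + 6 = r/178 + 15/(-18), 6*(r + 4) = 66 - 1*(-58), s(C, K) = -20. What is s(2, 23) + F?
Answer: -14279/534 ≈ -26.740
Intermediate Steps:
r = 50/3 (r = -4 + (66 - 1*(-58))/6 = -4 + (66 + 58)/6 = -4 + (⅙)*124 = -4 + 62/3 = 50/3 ≈ 16.667)
F = -3599/534 (F = -6 + ((50/3)/178 + 15/(-18)) = -6 + ((50/3)*(1/178) + 15*(-1/18)) = -6 + (25/267 - ⅚) = -6 - 395/534 = -3599/534 ≈ -6.7397)
s(2, 23) + F = -20 - 3599/534 = -14279/534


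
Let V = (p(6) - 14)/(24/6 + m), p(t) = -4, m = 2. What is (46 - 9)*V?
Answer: -111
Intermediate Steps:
V = -3 (V = (-4 - 14)/(24/6 + 2) = -18/(24*(1/6) + 2) = -18/(4 + 2) = -18/6 = -18*1/6 = -3)
(46 - 9)*V = (46 - 9)*(-3) = 37*(-3) = -111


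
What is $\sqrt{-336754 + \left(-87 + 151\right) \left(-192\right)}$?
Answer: $i \sqrt{349042} \approx 590.8 i$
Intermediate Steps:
$\sqrt{-336754 + \left(-87 + 151\right) \left(-192\right)} = \sqrt{-336754 + 64 \left(-192\right)} = \sqrt{-336754 - 12288} = \sqrt{-349042} = i \sqrt{349042}$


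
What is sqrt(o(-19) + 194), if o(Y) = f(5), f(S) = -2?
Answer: 8*sqrt(3) ≈ 13.856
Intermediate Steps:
o(Y) = -2
sqrt(o(-19) + 194) = sqrt(-2 + 194) = sqrt(192) = 8*sqrt(3)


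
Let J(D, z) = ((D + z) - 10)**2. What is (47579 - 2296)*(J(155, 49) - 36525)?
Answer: 50309413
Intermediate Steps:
J(D, z) = (-10 + D + z)**2
(47579 - 2296)*(J(155, 49) - 36525) = (47579 - 2296)*((-10 + 155 + 49)**2 - 36525) = 45283*(194**2 - 36525) = 45283*(37636 - 36525) = 45283*1111 = 50309413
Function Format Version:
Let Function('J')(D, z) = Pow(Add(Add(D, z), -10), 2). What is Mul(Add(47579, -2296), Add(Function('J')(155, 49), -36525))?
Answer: 50309413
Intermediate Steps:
Function('J')(D, z) = Pow(Add(-10, D, z), 2)
Mul(Add(47579, -2296), Add(Function('J')(155, 49), -36525)) = Mul(Add(47579, -2296), Add(Pow(Add(-10, 155, 49), 2), -36525)) = Mul(45283, Add(Pow(194, 2), -36525)) = Mul(45283, Add(37636, -36525)) = Mul(45283, 1111) = 50309413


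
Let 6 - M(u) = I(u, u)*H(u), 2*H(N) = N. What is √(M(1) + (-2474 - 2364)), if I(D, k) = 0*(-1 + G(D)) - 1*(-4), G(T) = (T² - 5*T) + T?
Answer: I*√4834 ≈ 69.527*I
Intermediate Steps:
H(N) = N/2
G(T) = T² - 4*T
I(D, k) = 4 (I(D, k) = 0*(-1 + D*(-4 + D)) - 1*(-4) = 0 + 4 = 4)
M(u) = 6 - 2*u (M(u) = 6 - 4*u/2 = 6 - 2*u)
√(M(1) + (-2474 - 2364)) = √((6 - 2*1) + (-2474 - 2364)) = √((6 - 2) - 4838) = √(4 - 4838) = √(-4834) = I*√4834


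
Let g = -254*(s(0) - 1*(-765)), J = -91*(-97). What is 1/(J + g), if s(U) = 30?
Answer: -1/193103 ≈ -5.1786e-6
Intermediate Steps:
J = 8827
g = -201930 (g = -254*(30 - 1*(-765)) = -254*(30 + 765) = -254*795 = -201930)
1/(J + g) = 1/(8827 - 201930) = 1/(-193103) = -1/193103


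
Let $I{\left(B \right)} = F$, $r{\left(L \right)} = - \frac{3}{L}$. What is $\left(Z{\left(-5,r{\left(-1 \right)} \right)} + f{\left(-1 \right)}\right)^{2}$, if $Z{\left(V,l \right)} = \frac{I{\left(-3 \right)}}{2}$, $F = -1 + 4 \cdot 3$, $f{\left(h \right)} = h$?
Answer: $\frac{81}{4} \approx 20.25$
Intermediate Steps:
$F = 11$ ($F = -1 + 12 = 11$)
$I{\left(B \right)} = 11$
$Z{\left(V,l \right)} = \frac{11}{2}$
$\left(Z{\left(-5,r{\left(-1 \right)} \right)} + f{\left(-1 \right)}\right)^{2} = \left(\frac{11}{2} - 1\right)^{2} = \left(\frac{9}{2}\right)^{2} = \frac{81}{4}$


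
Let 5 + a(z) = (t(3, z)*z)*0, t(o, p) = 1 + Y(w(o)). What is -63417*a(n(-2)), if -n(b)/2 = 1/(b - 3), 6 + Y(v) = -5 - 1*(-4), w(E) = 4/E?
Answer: 317085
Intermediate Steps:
Y(v) = -7 (Y(v) = -6 + (-5 - 1*(-4)) = -6 + (-5 + 4) = -6 - 1 = -7)
n(b) = -2/(-3 + b) (n(b) = -2/(b - 3) = -2/(-3 + b))
t(o, p) = -6 (t(o, p) = 1 - 7 = -6)
a(z) = -5 (a(z) = -5 - 6*z*0 = -5 + 0 = -5)
-63417*a(n(-2)) = -63417*(-5) = 317085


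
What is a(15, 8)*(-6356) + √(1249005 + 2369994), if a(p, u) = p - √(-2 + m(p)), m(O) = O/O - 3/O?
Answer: -95340 + 9*√44679 + 6356*I*√30/5 ≈ -93438.0 + 6962.6*I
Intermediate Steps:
m(O) = 1 - 3/O
a(p, u) = p - √(-2 + (-3 + p)/p)
a(15, 8)*(-6356) + √(1249005 + 2369994) = (15 - √((-3 - 1*15)/15))*(-6356) + √(1249005 + 2369994) = (15 - √((-3 - 15)/15))*(-6356) + √3618999 = (15 - √((1/15)*(-18)))*(-6356) + 9*√44679 = (15 - √(-6/5))*(-6356) + 9*√44679 = (15 - I*√30/5)*(-6356) + 9*√44679 = (-95340 + 6356*I*√30/5) + 9*√44679 = -95340 + 9*√44679 + 6356*I*√30/5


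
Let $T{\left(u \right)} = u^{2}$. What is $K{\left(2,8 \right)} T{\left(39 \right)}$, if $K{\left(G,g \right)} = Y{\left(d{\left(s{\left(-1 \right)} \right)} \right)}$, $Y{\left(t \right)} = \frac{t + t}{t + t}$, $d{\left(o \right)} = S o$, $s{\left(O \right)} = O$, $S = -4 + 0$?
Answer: $1521$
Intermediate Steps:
$S = -4$
$d{\left(o \right)} = - 4 o$
$Y{\left(t \right)} = 1$ ($Y{\left(t \right)} = \frac{2 t}{2 t} = 2 t \frac{1}{2 t} = 1$)
$K{\left(G,g \right)} = 1$
$K{\left(2,8 \right)} T{\left(39 \right)} = 1 \cdot 39^{2} = 1 \cdot 1521 = 1521$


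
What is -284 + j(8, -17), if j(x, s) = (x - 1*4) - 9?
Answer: -289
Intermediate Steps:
j(x, s) = -13 + x (j(x, s) = (x - 4) - 9 = (-4 + x) - 9 = -13 + x)
-284 + j(8, -17) = -284 + (-13 + 8) = -284 - 5 = -289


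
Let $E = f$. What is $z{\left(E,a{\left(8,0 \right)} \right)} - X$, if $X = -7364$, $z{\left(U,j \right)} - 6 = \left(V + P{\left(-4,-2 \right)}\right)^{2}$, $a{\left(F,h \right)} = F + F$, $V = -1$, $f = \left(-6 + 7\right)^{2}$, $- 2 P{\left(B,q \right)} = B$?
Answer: $7371$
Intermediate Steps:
$P{\left(B,q \right)} = - \frac{B}{2}$
$f = 1$ ($f = 1^{2} = 1$)
$a{\left(F,h \right)} = 2 F$
$E = 1$
$z{\left(U,j \right)} = 7$ ($z{\left(U,j \right)} = 6 + \left(-1 - -2\right)^{2} = 6 + \left(-1 + 2\right)^{2} = 6 + 1^{2} = 6 + 1 = 7$)
$z{\left(E,a{\left(8,0 \right)} \right)} - X = 7 - -7364 = 7 + 7364 = 7371$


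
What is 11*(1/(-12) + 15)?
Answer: 1969/12 ≈ 164.08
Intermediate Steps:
11*(1/(-12) + 15) = 11*(-1/12 + 15) = 11*(179/12) = 1969/12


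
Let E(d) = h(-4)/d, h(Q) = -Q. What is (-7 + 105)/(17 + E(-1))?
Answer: 98/13 ≈ 7.5385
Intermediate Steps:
E(d) = 4/d (E(d) = (-1*(-4))/d = 4/d)
(-7 + 105)/(17 + E(-1)) = (-7 + 105)/(17 + 4/(-1)) = 98/(17 + 4*(-1)) = 98/(17 - 4) = 98/13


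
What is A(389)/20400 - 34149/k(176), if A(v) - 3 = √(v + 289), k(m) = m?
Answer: -7256657/37400 + √678/20400 ≈ -194.03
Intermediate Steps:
A(v) = 3 + √(289 + v) (A(v) = 3 + √(v + 289) = 3 + √(289 + v))
A(389)/20400 - 34149/k(176) = (3 + √(289 + 389))/20400 - 34149/176 = (3 + √678)*(1/20400) - 34149*1/176 = (1/6800 + √678/20400) - 34149/176 = -7256657/37400 + √678/20400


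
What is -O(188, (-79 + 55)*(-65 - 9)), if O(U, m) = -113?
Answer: 113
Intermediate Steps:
-O(188, (-79 + 55)*(-65 - 9)) = -1*(-113) = 113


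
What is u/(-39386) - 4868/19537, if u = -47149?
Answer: 729418965/769484282 ≈ 0.94793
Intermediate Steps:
u/(-39386) - 4868/19537 = -47149/(-39386) - 4868/19537 = -47149*(-1/39386) - 4868*1/19537 = 47149/39386 - 4868/19537 = 729418965/769484282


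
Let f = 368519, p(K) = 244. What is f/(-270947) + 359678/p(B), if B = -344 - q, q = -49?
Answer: 48681878215/33055534 ≈ 1472.7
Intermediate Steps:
B = -295 (B = -344 - 1*(-49) = -344 + 49 = -295)
f/(-270947) + 359678/p(B) = 368519/(-270947) + 359678/244 = 368519*(-1/270947) + 359678*(1/244) = -368519/270947 + 179839/122 = 48681878215/33055534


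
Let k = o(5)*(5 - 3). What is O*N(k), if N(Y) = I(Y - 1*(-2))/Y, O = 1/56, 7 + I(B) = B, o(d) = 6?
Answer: 1/96 ≈ 0.010417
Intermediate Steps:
k = 12 (k = 6*(5 - 3) = 6*2 = 12)
I(B) = -7 + B
O = 1/56 ≈ 0.017857
N(Y) = (-5 + Y)/Y (N(Y) = (-7 + (Y - 1*(-2)))/Y = (-7 + (Y + 2))/Y = (-7 + (2 + Y))/Y = (-5 + Y)/Y)
O*N(k) = ((-5 + 12)/12)/56 = ((1/12)*7)/56 = (1/56)*(7/12) = 1/96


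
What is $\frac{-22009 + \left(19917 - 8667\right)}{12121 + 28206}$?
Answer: $- \frac{1537}{5761} \approx -0.26679$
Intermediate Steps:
$\frac{-22009 + \left(19917 - 8667\right)}{12121 + 28206} = \frac{-22009 + \left(19917 - 8667\right)}{40327} = \left(-22009 + 11250\right) \frac{1}{40327} = \left(-10759\right) \frac{1}{40327} = - \frac{1537}{5761}$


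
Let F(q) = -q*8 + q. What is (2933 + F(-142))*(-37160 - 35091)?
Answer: -283729677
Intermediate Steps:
F(q) = -7*q (F(q) = -8*q + q = -7*q)
(2933 + F(-142))*(-37160 - 35091) = (2933 - 7*(-142))*(-37160 - 35091) = (2933 + 994)*(-72251) = 3927*(-72251) = -283729677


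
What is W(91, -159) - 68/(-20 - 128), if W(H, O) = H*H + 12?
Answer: 306858/37 ≈ 8293.5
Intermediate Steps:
W(H, O) = 12 + H² (W(H, O) = H² + 12 = 12 + H²)
W(91, -159) - 68/(-20 - 128) = (12 + 91²) - 68/(-20 - 128) = (12 + 8281) - 68/(-148) = 8293 - 1/148*(-68) = 8293 + 17/37 = 306858/37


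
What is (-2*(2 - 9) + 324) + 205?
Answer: 543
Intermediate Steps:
(-2*(2 - 9) + 324) + 205 = (-2*(-7) + 324) + 205 = (14 + 324) + 205 = 338 + 205 = 543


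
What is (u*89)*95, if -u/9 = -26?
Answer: 1978470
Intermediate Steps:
u = 234 (u = -9*(-26) = 234)
(u*89)*95 = (234*89)*95 = 20826*95 = 1978470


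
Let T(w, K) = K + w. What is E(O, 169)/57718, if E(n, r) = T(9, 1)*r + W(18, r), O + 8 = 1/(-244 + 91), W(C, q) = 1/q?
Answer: 285611/9754342 ≈ 0.029280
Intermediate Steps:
O = -1225/153 (O = -8 + 1/(-244 + 91) = -8 + 1/(-153) = -8 - 1/153 = -1225/153 ≈ -8.0065)
E(n, r) = 1/r + 10*r (E(n, r) = (1 + 9)*r + 1/r = 10*r + 1/r = 1/r + 10*r)
E(O, 169)/57718 = (1/169 + 10*169)/57718 = (1/169 + 1690)*(1/57718) = (285611/169)*(1/57718) = 285611/9754342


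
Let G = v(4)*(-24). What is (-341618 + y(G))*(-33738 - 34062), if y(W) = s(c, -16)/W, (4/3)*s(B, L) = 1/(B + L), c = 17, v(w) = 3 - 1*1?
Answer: 185293611675/8 ≈ 2.3162e+10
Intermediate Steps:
v(w) = 2 (v(w) = 3 - 1 = 2)
s(B, L) = 3/(4*(B + L))
G = -48 (G = 2*(-24) = -48)
y(W) = 3/(4*W) (y(W) = (3/(4*(17 - 16)))/W = ((3/4)/1)/W = ((3/4)*1)/W = 3/(4*W))
(-341618 + y(G))*(-33738 - 34062) = (-341618 + (3/4)/(-48))*(-33738 - 34062) = (-341618 + (3/4)*(-1/48))*(-67800) = (-341618 - 1/64)*(-67800) = -21863553/64*(-67800) = 185293611675/8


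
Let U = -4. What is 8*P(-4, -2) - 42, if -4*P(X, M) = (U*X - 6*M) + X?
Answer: -90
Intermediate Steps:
P(X, M) = 3*M/2 + 3*X/4 (P(X, M) = -((-4*X - 6*M) + X)/4 = -((-6*M - 4*X) + X)/4 = -(-6*M - 3*X)/4 = 3*M/2 + 3*X/4)
8*P(-4, -2) - 42 = 8*((3/2)*(-2) + (3/4)*(-4)) - 42 = 8*(-3 - 3) - 42 = 8*(-6) - 42 = -48 - 42 = -90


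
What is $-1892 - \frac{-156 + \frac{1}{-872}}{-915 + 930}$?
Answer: $- \frac{24611327}{13080} \approx -1881.6$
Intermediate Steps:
$-1892 - \frac{-156 + \frac{1}{-872}}{-915 + 930} = -1892 - \frac{-156 - \frac{1}{872}}{15} = -1892 - \left(- \frac{136033}{872}\right) \frac{1}{15} = -1892 - - \frac{136033}{13080} = -1892 + \frac{136033}{13080} = - \frac{24611327}{13080}$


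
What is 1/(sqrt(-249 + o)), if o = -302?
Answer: -I*sqrt(551)/551 ≈ -0.042601*I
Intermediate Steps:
1/(sqrt(-249 + o)) = 1/(sqrt(-249 - 302)) = 1/(sqrt(-551)) = 1/(I*sqrt(551)) = -I*sqrt(551)/551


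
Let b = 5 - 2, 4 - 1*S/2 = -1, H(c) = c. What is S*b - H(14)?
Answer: 16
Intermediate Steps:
S = 10 (S = 8 - 2*(-1) = 8 + 2 = 10)
b = 3
S*b - H(14) = 10*3 - 1*14 = 30 - 14 = 16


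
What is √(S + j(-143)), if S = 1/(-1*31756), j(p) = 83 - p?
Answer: √56977051845/15878 ≈ 15.033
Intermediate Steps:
S = -1/31756 (S = 1/(-31756) = -1/31756 ≈ -3.1490e-5)
√(S + j(-143)) = √(-1/31756 + (83 - 1*(-143))) = √(-1/31756 + (83 + 143)) = √(-1/31756 + 226) = √(7176855/31756) = √56977051845/15878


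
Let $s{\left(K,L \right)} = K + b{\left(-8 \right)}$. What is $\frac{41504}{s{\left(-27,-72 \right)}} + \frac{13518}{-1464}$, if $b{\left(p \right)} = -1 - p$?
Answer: $- \frac{2543009}{1220} \approx -2084.4$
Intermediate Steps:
$s{\left(K,L \right)} = 7 + K$ ($s{\left(K,L \right)} = K - -7 = K + \left(-1 + 8\right) = K + 7 = 7 + K$)
$\frac{41504}{s{\left(-27,-72 \right)}} + \frac{13518}{-1464} = \frac{41504}{7 - 27} + \frac{13518}{-1464} = \frac{41504}{-20} + 13518 \left(- \frac{1}{1464}\right) = 41504 \left(- \frac{1}{20}\right) - \frac{2253}{244} = - \frac{10376}{5} - \frac{2253}{244} = - \frac{2543009}{1220}$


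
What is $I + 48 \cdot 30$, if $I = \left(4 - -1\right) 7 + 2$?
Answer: $1477$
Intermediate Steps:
$I = 37$ ($I = \left(4 + 1\right) 7 + 2 = 5 \cdot 7 + 2 = 35 + 2 = 37$)
$I + 48 \cdot 30 = 37 + 48 \cdot 30 = 37 + 1440 = 1477$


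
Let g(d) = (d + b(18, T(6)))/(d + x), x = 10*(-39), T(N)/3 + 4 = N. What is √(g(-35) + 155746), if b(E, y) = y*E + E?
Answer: √1125263303/85 ≈ 394.65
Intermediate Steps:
T(N) = -12 + 3*N
b(E, y) = E + E*y (b(E, y) = E*y + E = E + E*y)
x = -390
g(d) = (126 + d)/(-390 + d) (g(d) = (d + 18*(1 + (-12 + 3*6)))/(d - 390) = (d + 18*(1 + (-12 + 18)))/(-390 + d) = (d + 18*(1 + 6))/(-390 + d) = (d + 18*7)/(-390 + d) = (d + 126)/(-390 + d) = (126 + d)/(-390 + d))
√(g(-35) + 155746) = √((126 - 35)/(-390 - 35) + 155746) = √(91/(-425) + 155746) = √(-1/425*91 + 155746) = √(-91/425 + 155746) = √(66191959/425) = √1125263303/85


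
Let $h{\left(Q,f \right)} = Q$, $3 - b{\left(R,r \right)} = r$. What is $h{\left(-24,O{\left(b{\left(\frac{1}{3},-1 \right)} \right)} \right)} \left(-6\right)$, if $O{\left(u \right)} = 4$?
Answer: $144$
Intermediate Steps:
$b{\left(R,r \right)} = 3 - r$
$h{\left(-24,O{\left(b{\left(\frac{1}{3},-1 \right)} \right)} \right)} \left(-6\right) = \left(-24\right) \left(-6\right) = 144$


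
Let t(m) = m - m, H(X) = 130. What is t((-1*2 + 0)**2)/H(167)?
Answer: 0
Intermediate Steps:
t(m) = 0
t((-1*2 + 0)**2)/H(167) = 0/130 = 0*(1/130) = 0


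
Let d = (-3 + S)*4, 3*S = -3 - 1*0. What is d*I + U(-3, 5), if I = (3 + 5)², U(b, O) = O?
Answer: -1019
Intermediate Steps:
S = -1 (S = (-3 - 1*0)/3 = (-3 + 0)/3 = (⅓)*(-3) = -1)
d = -16 (d = (-3 - 1)*4 = -4*4 = -16)
I = 64 (I = 8² = 64)
d*I + U(-3, 5) = -16*64 + 5 = -1024 + 5 = -1019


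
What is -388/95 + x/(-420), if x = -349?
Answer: -25961/7980 ≈ -3.2533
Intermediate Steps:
-388/95 + x/(-420) = -388/95 - 349/(-420) = -388*1/95 - 349*(-1/420) = -388/95 + 349/420 = -25961/7980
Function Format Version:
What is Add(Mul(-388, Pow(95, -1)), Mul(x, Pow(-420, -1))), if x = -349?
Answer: Rational(-25961, 7980) ≈ -3.2533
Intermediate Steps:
Add(Mul(-388, Pow(95, -1)), Mul(x, Pow(-420, -1))) = Add(Mul(-388, Pow(95, -1)), Mul(-349, Pow(-420, -1))) = Add(Mul(-388, Rational(1, 95)), Mul(-349, Rational(-1, 420))) = Add(Rational(-388, 95), Rational(349, 420)) = Rational(-25961, 7980)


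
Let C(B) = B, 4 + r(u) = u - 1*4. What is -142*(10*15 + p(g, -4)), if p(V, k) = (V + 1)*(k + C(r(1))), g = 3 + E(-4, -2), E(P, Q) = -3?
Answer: -19738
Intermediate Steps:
r(u) = -8 + u (r(u) = -4 + (u - 1*4) = -4 + (u - 4) = -4 + (-4 + u) = -8 + u)
g = 0 (g = 3 - 3 = 0)
p(V, k) = (1 + V)*(-7 + k) (p(V, k) = (V + 1)*(k + (-8 + 1)) = (1 + V)*(k - 7) = (1 + V)*(-7 + k))
-142*(10*15 + p(g, -4)) = -142*(10*15 + (-7 - 4 - 7*0 + 0*(-4))) = -142*(150 + (-7 - 4 + 0 + 0)) = -142*(150 - 11) = -142*139 = -19738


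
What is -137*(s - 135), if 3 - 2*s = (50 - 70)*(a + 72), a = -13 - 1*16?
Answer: -81241/2 ≈ -40621.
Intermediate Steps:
a = -29 (a = -13 - 16 = -29)
s = 863/2 (s = 3/2 - (50 - 70)*(-29 + 72)/2 = 3/2 - (-10)*43 = 3/2 - 1/2*(-860) = 3/2 + 430 = 863/2 ≈ 431.50)
-137*(s - 135) = -137*(863/2 - 135) = -137*593/2 = -81241/2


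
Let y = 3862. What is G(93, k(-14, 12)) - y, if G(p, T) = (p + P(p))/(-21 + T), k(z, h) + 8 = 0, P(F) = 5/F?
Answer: -10424468/2697 ≈ -3865.2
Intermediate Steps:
k(z, h) = -8 (k(z, h) = -8 + 0 = -8)
G(p, T) = (p + 5/p)/(-21 + T)
G(93, k(-14, 12)) - y = (5 + 93²)/(93*(-21 - 8)) - 1*3862 = (1/93)*(5 + 8649)/(-29) - 3862 = (1/93)*(-1/29)*8654 - 3862 = -8654/2697 - 3862 = -10424468/2697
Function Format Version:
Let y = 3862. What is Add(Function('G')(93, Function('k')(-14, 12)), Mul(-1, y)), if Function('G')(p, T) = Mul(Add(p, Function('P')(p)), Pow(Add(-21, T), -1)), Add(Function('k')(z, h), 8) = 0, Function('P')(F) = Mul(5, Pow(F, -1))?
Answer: Rational(-10424468, 2697) ≈ -3865.2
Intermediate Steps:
Function('k')(z, h) = -8 (Function('k')(z, h) = Add(-8, 0) = -8)
Function('G')(p, T) = Mul(Pow(Add(-21, T), -1), Add(p, Mul(5, Pow(p, -1)))) (Function('G')(p, T) = Mul(Add(p, Mul(5, Pow(p, -1))), Pow(Add(-21, T), -1)) = Mul(Pow(Add(-21, T), -1), Add(p, Mul(5, Pow(p, -1)))))
Add(Function('G')(93, Function('k')(-14, 12)), Mul(-1, y)) = Add(Mul(Pow(93, -1), Pow(Add(-21, -8), -1), Add(5, Pow(93, 2))), Mul(-1, 3862)) = Add(Mul(Rational(1, 93), Pow(-29, -1), Add(5, 8649)), -3862) = Add(Mul(Rational(1, 93), Rational(-1, 29), 8654), -3862) = Add(Rational(-8654, 2697), -3862) = Rational(-10424468, 2697)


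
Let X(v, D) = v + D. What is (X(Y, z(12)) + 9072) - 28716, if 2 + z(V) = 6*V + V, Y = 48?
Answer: -19514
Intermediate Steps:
z(V) = -2 + 7*V (z(V) = -2 + (6*V + V) = -2 + 7*V)
X(v, D) = D + v
(X(Y, z(12)) + 9072) - 28716 = (((-2 + 7*12) + 48) + 9072) - 28716 = (((-2 + 84) + 48) + 9072) - 28716 = ((82 + 48) + 9072) - 28716 = (130 + 9072) - 28716 = 9202 - 28716 = -19514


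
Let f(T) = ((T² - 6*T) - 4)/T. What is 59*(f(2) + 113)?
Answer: 6313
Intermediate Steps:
f(T) = (-4 + T² - 6*T)/T
59*(f(2) + 113) = 59*((-6 + 2 - 4/2) + 113) = 59*((-6 + 2 - 4*½) + 113) = 59*((-6 + 2 - 2) + 113) = 59*(-6 + 113) = 59*107 = 6313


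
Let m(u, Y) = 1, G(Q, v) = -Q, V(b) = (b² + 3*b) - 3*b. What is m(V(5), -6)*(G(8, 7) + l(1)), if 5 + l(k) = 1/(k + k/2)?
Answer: -37/3 ≈ -12.333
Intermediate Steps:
V(b) = b²
l(k) = -5 + 2/(3*k) (l(k) = -5 + 1/(k + k/2) = -5 + 1/(3*k/2) = -5 + 2/(3*k))
m(V(5), -6)*(G(8, 7) + l(1)) = 1*(-1*8 + (-5 + (⅔)/1)) = 1*(-8 + (-5 + (⅔)*1)) = 1*(-8 + (-5 + ⅔)) = 1*(-8 - 13/3) = 1*(-37/3) = -37/3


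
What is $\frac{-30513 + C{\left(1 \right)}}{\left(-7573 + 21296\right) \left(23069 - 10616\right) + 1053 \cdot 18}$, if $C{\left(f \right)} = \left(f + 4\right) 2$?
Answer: $- \frac{30503}{170911473} \approx -0.00017847$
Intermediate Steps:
$C{\left(f \right)} = 8 + 2 f$ ($C{\left(f \right)} = \left(4 + f\right) 2 = 8 + 2 f$)
$\frac{-30513 + C{\left(1 \right)}}{\left(-7573 + 21296\right) \left(23069 - 10616\right) + 1053 \cdot 18} = \frac{-30513 + \left(8 + 2 \cdot 1\right)}{\left(-7573 + 21296\right) \left(23069 - 10616\right) + 1053 \cdot 18} = \frac{-30513 + \left(8 + 2\right)}{13723 \cdot 12453 + 18954} = \frac{-30513 + 10}{170892519 + 18954} = - \frac{30503}{170911473}$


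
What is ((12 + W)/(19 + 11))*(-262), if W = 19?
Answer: -4061/15 ≈ -270.73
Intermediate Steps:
((12 + W)/(19 + 11))*(-262) = ((12 + 19)/(19 + 11))*(-262) = (31/30)*(-262) = -4061/15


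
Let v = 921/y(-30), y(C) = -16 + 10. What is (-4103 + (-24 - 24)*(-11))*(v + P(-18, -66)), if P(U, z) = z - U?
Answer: 1440725/2 ≈ 7.2036e+5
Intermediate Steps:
y(C) = -6
v = -307/2 (v = 921/(-6) = 921*(-1/6) = -307/2 ≈ -153.50)
(-4103 + (-24 - 24)*(-11))*(v + P(-18, -66)) = (-4103 + (-24 - 24)*(-11))*(-307/2 + (-66 - 1*(-18))) = (-4103 - 48*(-11))*(-307/2 + (-66 + 18)) = (-4103 + 528)*(-307/2 - 48) = -3575*(-403/2) = 1440725/2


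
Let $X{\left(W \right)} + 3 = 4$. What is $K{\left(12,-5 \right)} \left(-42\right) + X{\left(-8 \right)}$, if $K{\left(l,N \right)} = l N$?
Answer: $2521$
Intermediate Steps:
$X{\left(W \right)} = 1$ ($X{\left(W \right)} = -3 + 4 = 1$)
$K{\left(l,N \right)} = N l$
$K{\left(12,-5 \right)} \left(-42\right) + X{\left(-8 \right)} = \left(-5\right) 12 \left(-42\right) + 1 = \left(-60\right) \left(-42\right) + 1 = 2520 + 1 = 2521$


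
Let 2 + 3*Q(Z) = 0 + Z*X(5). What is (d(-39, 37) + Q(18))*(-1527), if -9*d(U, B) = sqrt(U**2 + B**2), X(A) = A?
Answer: -44792 + 8653*sqrt(10)/3 ≈ -35671.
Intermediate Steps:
d(U, B) = -sqrt(B**2 + U**2)/9 (d(U, B) = -sqrt(U**2 + B**2)/9 = -sqrt(B**2 + U**2)/9)
Q(Z) = -2/3 + 5*Z/3 (Q(Z) = -2/3 + (0 + Z*5)/3 = -2/3 + (0 + 5*Z)/3 = -2/3 + (5*Z)/3 = -2/3 + 5*Z/3)
(d(-39, 37) + Q(18))*(-1527) = (-sqrt(37**2 + (-39)**2)/9 + (-2/3 + (5/3)*18))*(-1527) = (-sqrt(1369 + 1521)/9 + (-2/3 + 30))*(-1527) = (-17*sqrt(10)/9 + 88/3)*(-1527) = (88/3 - 17*sqrt(10)/9)*(-1527) = -44792 + 8653*sqrt(10)/3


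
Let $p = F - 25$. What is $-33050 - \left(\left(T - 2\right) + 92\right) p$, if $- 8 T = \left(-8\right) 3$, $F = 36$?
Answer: $-34073$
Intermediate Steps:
$T = 3$ ($T = - \frac{\left(-8\right) 3}{8} = \left(- \frac{1}{8}\right) \left(-24\right) = 3$)
$p = 11$ ($p = 36 - 25 = 11$)
$-33050 - \left(\left(T - 2\right) + 92\right) p = -33050 - \left(\left(3 - 2\right) + 92\right) 11 = -33050 - \left(1 + 92\right) 11 = -33050 - 93 \cdot 11 = -33050 - 1023 = -34073$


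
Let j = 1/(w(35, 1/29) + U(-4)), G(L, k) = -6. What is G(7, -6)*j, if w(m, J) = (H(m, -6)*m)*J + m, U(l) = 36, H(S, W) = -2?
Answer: -58/663 ≈ -0.087481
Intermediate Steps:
w(m, J) = m - 2*J*m (w(m, J) = (-2*m)*J + m = -2*J*m + m = m - 2*J*m)
j = 29/1989 (j = 1/(35*(1 - 2/29) + 36) = 1/(35*(27/29) + 36) = 1/(945/29 + 36) = 1/(1989/29) = 29/1989 ≈ 0.014580)
G(7, -6)*j = -6*29/1989 = -58/663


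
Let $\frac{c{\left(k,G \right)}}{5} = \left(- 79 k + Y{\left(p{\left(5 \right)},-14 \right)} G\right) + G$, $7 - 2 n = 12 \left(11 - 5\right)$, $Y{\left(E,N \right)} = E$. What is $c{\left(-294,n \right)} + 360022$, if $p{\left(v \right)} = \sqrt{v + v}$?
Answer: $\frac{951979}{2} - \frac{325 \sqrt{10}}{2} \approx 4.7548 \cdot 10^{5}$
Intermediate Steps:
$p{\left(v \right)} = \sqrt{2} \sqrt{v}$ ($p{\left(v \right)} = \sqrt{2 v} = \sqrt{2} \sqrt{v}$)
$n = - \frac{65}{2}$ ($n = \frac{7}{2} - \frac{12 \left(11 - 5\right)}{2} = \frac{7}{2} - \frac{12 \cdot 6}{2} = \frac{7}{2} - 36 = - \frac{65}{2} \approx -32.5$)
$c{\left(k,G \right)} = - 395 k + 5 G + 5 G \sqrt{10}$ ($c{\left(k,G \right)} = 5 \left(\left(- 79 k + \sqrt{2} \sqrt{5} G\right) + G\right) = 5 \left(\left(- 79 k + \sqrt{10} G\right) + G\right) = 5 \left(\left(- 79 k + G \sqrt{10}\right) + G\right) = 5 \left(G - 79 k + G \sqrt{10}\right) = - 395 k + 5 G + 5 G \sqrt{10}$)
$c{\left(-294,n \right)} + 360022 = \left(\left(-395\right) \left(-294\right) + 5 \left(- \frac{65}{2}\right) + 5 \left(- \frac{65}{2}\right) \sqrt{10}\right) + 360022 = \left(116130 - \frac{325}{2} - \frac{325 \sqrt{10}}{2}\right) + 360022 = \left(\frac{231935}{2} - \frac{325 \sqrt{10}}{2}\right) + 360022 = \frac{951979}{2} - \frac{325 \sqrt{10}}{2}$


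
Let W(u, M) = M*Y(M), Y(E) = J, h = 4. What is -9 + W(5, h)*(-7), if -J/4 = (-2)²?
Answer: 439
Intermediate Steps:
J = -16 (J = -4*(-2)² = -4*4 = -16)
Y(E) = -16
W(u, M) = -16*M (W(u, M) = M*(-16) = -16*M)
-9 + W(5, h)*(-7) = -9 - 16*4*(-7) = -9 - 64*(-7) = -9 + 448 = 439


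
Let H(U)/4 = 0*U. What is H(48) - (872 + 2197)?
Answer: -3069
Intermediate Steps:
H(U) = 0 (H(U) = 4*(0*U) = 4*0 = 0)
H(48) - (872 + 2197) = 0 - (872 + 2197) = 0 - 1*3069 = 0 - 3069 = -3069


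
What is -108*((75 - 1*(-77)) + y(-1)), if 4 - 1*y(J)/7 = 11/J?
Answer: -27756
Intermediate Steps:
y(J) = 28 - 77/J
-108*((75 - 1*(-77)) + y(-1)) = -108*((75 - 1*(-77)) + (28 - 77/(-1))) = -108*((75 + 77) + (28 - 77*(-1))) = -108*(152 + (28 + 77)) = -108*(152 + 105) = -108*257 = -27756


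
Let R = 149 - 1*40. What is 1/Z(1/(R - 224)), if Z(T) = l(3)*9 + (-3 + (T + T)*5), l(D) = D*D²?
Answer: 23/5518 ≈ 0.0041682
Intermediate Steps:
R = 109 (R = 149 - 40 = 109)
l(D) = D³
Z(T) = 240 + 10*T (Z(T) = 3³*9 + (-3 + (T + T)*5) = 27*9 + (-3 + (2*T)*5) = 243 + (-3 + 10*T) = 240 + 10*T)
1/Z(1/(R - 224)) = 1/(240 + 10/(109 - 224)) = 1/(240 + 10/(-115)) = 1/(240 + 10*(-1/115)) = 1/(240 - 2/23) = 1/(5518/23) = 23/5518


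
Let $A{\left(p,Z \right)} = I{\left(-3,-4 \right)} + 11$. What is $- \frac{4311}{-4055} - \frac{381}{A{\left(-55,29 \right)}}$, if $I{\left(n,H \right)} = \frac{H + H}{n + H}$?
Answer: $- \frac{417930}{13787} \approx -30.313$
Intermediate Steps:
$I{\left(n,H \right)} = \frac{2 H}{H + n}$
$A{\left(p,Z \right)} = \frac{85}{7}$ ($A{\left(p,Z \right)} = 2 \left(-4\right) \frac{1}{-4 - 3} + 11 = 2 \left(-4\right) \frac{1}{-7} + 11 = 2 \left(-4\right) \left(- \frac{1}{7}\right) + 11 = \frac{8}{7} + 11 = \frac{85}{7}$)
$- \frac{4311}{-4055} - \frac{381}{A{\left(-55,29 \right)}} = - \frac{4311}{-4055} - \frac{381}{\frac{85}{7}} = \left(-4311\right) \left(- \frac{1}{4055}\right) - \frac{2667}{85} = \frac{4311}{4055} - \frac{2667}{85} = - \frac{417930}{13787}$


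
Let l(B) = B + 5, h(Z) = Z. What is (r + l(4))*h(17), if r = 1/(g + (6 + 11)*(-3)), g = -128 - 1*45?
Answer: 34255/224 ≈ 152.92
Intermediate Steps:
g = -173 (g = -128 - 45 = -173)
l(B) = 5 + B
r = -1/224 (r = 1/(-173 + (6 + 11)*(-3)) = 1/(-173 + 17*(-3)) = 1/(-173 - 51) = 1/(-224) = -1/224 ≈ -0.0044643)
(r + l(4))*h(17) = (-1/224 + (5 + 4))*17 = (-1/224 + 9)*17 = (2015/224)*17 = 34255/224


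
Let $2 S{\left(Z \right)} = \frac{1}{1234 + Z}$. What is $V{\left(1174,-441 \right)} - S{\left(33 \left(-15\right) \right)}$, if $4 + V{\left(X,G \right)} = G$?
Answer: $- \frac{657711}{1478} \approx -445.0$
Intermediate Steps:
$V{\left(X,G \right)} = -4 + G$
$S{\left(Z \right)} = \frac{1}{2 \left(1234 + Z\right)}$
$V{\left(1174,-441 \right)} - S{\left(33 \left(-15\right) \right)} = \left(-4 - 441\right) - \frac{1}{2 \left(1234 + 33 \left(-15\right)\right)} = -445 - \frac{1}{2 \left(1234 - 495\right)} = -445 - \frac{1}{2 \cdot 739} = -445 - \frac{1}{2} \cdot \frac{1}{739} = -445 - \frac{1}{1478} = - \frac{657711}{1478}$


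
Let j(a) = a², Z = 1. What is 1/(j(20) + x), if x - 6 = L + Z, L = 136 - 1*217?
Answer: 1/326 ≈ 0.0030675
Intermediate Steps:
L = -81 (L = 136 - 217 = -81)
x = -74 (x = 6 + (-81 + 1) = 6 - 80 = -74)
1/(j(20) + x) = 1/(20² - 74) = 1/(400 - 74) = 1/326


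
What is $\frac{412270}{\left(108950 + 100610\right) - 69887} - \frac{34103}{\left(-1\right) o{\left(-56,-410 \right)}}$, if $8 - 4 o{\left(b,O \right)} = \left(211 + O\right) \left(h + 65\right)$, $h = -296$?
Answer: $- \frac{104731806}{6419510753} \approx -0.016315$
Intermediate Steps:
$o{\left(b,O \right)} = \frac{48749}{4} + \frac{231 O}{4}$ ($o{\left(b,O \right)} = 2 - \frac{\left(211 + O\right) \left(-296 + 65\right)}{4} = 2 - \frac{\left(211 + O\right) \left(-231\right)}{4} = 2 - \frac{-48741 - 231 O}{4} = 2 + \left(\frac{48741}{4} + \frac{231 O}{4}\right) = \frac{48749}{4} + \frac{231 O}{4}$)
$\frac{412270}{\left(108950 + 100610\right) - 69887} - \frac{34103}{\left(-1\right) o{\left(-56,-410 \right)}} = \frac{412270}{\left(108950 + 100610\right) - 69887} - \frac{34103}{\left(-1\right) \left(\frac{48749}{4} + \frac{231}{4} \left(-410\right)\right)} = \frac{412270}{209560 - 69887} - \frac{34103}{\left(-1\right) \left(\frac{48749}{4} - \frac{47355}{2}\right)} = \frac{412270}{139673} - \frac{34103}{\left(-1\right) \left(- \frac{45961}{4}\right)} = 412270 \cdot \frac{1}{139673} - \frac{34103}{\frac{45961}{4}} = \frac{412270}{139673} - \frac{136412}{45961} = - \frac{104731806}{6419510753}$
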